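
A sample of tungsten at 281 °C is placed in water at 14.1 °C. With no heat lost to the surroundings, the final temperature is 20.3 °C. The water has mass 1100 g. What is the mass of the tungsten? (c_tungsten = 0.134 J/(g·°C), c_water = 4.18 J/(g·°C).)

Conservation of energy gives ΣQ = 0:
m×0.134×(20.3 − 281) + 1100×4.18×(20.3 − 14.1) = 0
-34.93 m = -28508
m = -28508/-34.93 ≈ 816 g

m ≈ 816 g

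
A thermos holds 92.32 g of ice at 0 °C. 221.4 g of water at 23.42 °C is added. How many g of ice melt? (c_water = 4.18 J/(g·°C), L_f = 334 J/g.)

Water can give up m c ΔT = 221.4×4.18×23.42 = 21674 J before reaching 0 °C.
To melt every bit of ice: 92.32×334 = 30835 J.
21674 J < 30835 J, so only part of the ice melts and the system sits at 0 °C.
Mass melted = 21674/334 ≈ 64.89 g.

m_melted ≈ 64.9 g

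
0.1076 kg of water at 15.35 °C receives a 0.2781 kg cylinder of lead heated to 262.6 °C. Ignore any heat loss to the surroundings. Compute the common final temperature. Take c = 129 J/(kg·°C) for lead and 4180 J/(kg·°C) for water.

Heat lost by the lead equals heat gained by the water:
0.2781·129·(262.6 − T) = 0.1076·4180·(T − 15.35)
35.87(262.6 − T) = 449.77(T − 15.35)
485.64 T = 16325  ⇒  T ≈ 33.61 °C

T_f ≈ 33.6 °C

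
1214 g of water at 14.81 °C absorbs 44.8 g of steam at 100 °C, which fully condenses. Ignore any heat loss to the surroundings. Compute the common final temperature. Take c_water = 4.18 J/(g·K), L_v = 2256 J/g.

Setting the total heat transfer to zero:
latent heat released on condensation: 44.8·2256 = 101069; condensed water 100 °C→T: 187.26(T − 100); water warms: 1214·4.18·(T − 14.81) = 5074.5(T − 14.81)
5261.8 T = 101069 + 18726 + 75154 = 194949
T ≈ 37.05 °C, under the boiling point, so the assumption holds.

T_f ≈ 37.0 °C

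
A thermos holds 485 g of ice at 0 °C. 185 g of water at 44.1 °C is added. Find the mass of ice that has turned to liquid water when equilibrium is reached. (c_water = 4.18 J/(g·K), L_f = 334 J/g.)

m_melted ≈ 102 g

Water can give up m c ΔT = 185·4.18·44.1 = 34103 J before reaching 0 °C.
Melting all 485 g of ice would need 485·334 = 161990 J.
Since 34103 < 161990 J, not all the ice melts; equilibrium is at 0 °C.
m_melt = 34103 / L_f = 102.1 g.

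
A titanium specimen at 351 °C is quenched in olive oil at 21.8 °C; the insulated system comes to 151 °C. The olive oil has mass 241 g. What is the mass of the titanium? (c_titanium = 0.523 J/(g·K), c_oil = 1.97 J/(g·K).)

m ≈ 586 g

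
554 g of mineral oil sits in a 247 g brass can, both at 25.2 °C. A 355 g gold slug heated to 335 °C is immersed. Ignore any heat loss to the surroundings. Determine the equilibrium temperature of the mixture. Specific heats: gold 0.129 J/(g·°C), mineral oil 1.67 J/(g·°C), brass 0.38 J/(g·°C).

Net heat exchanged in the isolated system is zero:
355·0.129·(T − 335) + 554·1.67·(T − 25.2) + 247·0.38·(T − 25.2) = 0
45.8(T − 335) + 925.18(T − 25.2) + 93.86(T − 25.2) = 0
1064.8 T = 41021
T = 41021/1064.8 ≈ 38.52 °C

T_f ≈ 38.5 °C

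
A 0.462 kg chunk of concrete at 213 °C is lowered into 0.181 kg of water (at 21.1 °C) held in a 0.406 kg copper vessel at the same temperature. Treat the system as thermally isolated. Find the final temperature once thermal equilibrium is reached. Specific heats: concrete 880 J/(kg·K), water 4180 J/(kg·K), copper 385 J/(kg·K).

T_f ≈ 80.2 °C

Conservation of energy gives ΣQ = 0:
0.462·880·(T − 213) + 0.181·4180·(T − 21.1) + 0.406·385·(T − 21.1) = 0
406.56(T − 213) + 756.58(T − 21.1) + 156.31(T − 21.1) = 0
(406.56 + 756.58 + 156.31) T = 406.56·213 + 756.58·21.1 + 156.31·21.1
T = 105859/1319.4 ≈ 80.23 °C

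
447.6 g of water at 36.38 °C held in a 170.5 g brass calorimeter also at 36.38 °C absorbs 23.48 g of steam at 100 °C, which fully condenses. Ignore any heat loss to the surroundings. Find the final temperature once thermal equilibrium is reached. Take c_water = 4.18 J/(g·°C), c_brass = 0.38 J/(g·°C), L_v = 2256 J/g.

T_f ≈ 65.5 °C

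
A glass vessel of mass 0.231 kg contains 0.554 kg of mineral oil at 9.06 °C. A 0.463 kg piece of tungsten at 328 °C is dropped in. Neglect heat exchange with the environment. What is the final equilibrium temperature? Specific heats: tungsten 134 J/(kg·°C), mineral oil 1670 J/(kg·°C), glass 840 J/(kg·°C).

T_f ≈ 25.8 °C

Let T be the final temperature. ΣQ_i = 0:
0.463·134·(T − 328) + 0.554·1670·(T − 9.06) + 0.231·840·(T − 9.06) = 0
62.04(T − 328) + 925.18(T − 9.06) + 194.04(T − 9.06) = 0
1181.3 T = 30490
T = 30490/1181.3 ≈ 25.81 °C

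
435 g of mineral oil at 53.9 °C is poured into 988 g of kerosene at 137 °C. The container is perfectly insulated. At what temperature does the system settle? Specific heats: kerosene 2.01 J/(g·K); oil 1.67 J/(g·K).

Let T be the final temperature. ΣQ_i = 0:
988·2.01·(T − 137) + 435·1.67·(T − 53.9) = 0
1985.9(T − 137) + 726.45(T − 53.9) = 0
(1985.9 + 726.45) T = 1985.9·137 + 726.45·53.9
T ≈ 114.74 °C

T_f ≈ 114.7 °C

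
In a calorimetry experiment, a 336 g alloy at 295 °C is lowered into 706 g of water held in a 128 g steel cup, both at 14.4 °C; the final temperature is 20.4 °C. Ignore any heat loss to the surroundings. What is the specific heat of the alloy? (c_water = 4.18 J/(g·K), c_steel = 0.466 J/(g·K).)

Conservation of energy gives ΣQ = 0:
336·c·(20.4 − 295) + 706·4.18·(20.4 − 14.4) + 128·0.466·(20.4 − 14.4) = 0
-92266 c = -18064
c = -18064/-92266 ≈ 0.1958 J/(g·K)

c ≈ 0.196 J/(g·K)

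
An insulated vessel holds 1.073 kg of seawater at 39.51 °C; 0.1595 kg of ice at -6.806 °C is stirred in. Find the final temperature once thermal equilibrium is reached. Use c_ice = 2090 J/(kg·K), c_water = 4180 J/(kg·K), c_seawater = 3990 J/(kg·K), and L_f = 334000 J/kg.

T_f ≈ 23.0 °C

Energy conservation, ΣQ = 0:
warm ice to 0 °C: 0.1595×2090×(0 − (-6.806)) = 2268.8
  melt ice: 0.1595×334000 = 53273
  warm the meltwater: 666.71 T
  seawater: 4281.3(T − 39.51)
4948 T = 169153 − 55542 = 113611
T ≈ 22.96 °C. Since T > 0 °C, the all-ice-melts assumption holds.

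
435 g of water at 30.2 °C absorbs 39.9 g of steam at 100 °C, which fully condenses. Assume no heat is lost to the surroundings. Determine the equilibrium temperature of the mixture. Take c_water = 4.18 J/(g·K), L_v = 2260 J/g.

T_f ≈ 81.5 °C

Heat gained plus heat lost sum to zero:
condense steam: −39.9·2260 = −90174; condensed water 100 °C→T: 166.78(T − 100); original water: 1818.3(T − 30.2)
1985.1 T = 90174 + 16678 + 54913 = 161765
T ≈ 81.49 °C, under the boiling point, so the assumption holds.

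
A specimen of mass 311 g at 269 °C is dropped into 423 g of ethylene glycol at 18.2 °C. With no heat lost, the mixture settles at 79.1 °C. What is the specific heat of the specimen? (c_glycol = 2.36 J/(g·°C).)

c ≈ 1.03 J/(g·°C)

Heat lost by the specimen = heat gained by the glycol:
311·c·(269 − 79.1) = 423·2.36·(79.1 − 18.2)
59059 c = 60795  ⇒  c ≈ 1.029 J/(g·°C)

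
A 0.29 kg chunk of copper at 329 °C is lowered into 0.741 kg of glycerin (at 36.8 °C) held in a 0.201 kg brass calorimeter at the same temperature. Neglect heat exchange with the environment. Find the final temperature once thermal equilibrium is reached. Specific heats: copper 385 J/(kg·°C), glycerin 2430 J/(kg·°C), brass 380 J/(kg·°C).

T_f ≈ 53.2 °C

With ΣQ=0 the equilibrium temperature is the m·c-weighted mean:
T_f = (111.65×329 + 1800.6×36.8 + 76.38×36.8) / (111.65 + 1800.6 + 76.38)
    = 105807 / 1988.7 ≈ 53.21 °C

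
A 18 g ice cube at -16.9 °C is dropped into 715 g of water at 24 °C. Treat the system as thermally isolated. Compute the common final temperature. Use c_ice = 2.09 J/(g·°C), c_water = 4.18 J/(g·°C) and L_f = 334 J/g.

T_f ≈ 21.2 °C

Conservation of energy gives ΣQ = 0:
ice -16.9→0 °C: 18×2.09×16.9 = 635.78; fusion: m_ice L_f = 18×334 = 6012; meltwater 0→T: 18×4.18×T = 75.24 T; water: 2988.7(T − 24)
3063.9 T = 71729 − 6647.8 = 65081
T ≈ 21.24 °C. Since T > 0 °C, the all-ice-melts assumption holds.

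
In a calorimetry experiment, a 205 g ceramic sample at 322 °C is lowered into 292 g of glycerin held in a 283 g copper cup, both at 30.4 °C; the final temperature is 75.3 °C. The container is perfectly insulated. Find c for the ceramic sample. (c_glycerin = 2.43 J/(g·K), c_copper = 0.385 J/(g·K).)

Energy conservation, ΣQ = 0:
205·c·(75.3 − 322) + 292·2.43·(75.3 − 30.4) + 283·0.385·(75.3 − 30.4) = 0
-50574 c = -36751
c = -36751/-50574 ≈ 0.7267 J/(g·K)

c ≈ 0.727 J/(g·K)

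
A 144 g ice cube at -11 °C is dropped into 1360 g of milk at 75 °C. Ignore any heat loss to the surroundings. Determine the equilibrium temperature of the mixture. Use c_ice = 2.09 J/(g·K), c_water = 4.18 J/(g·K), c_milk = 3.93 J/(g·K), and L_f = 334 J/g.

T_f ≈ 58.8 °C

Setting the total heat transfer to zero:
warm ice to 0 °C: 144×2.09×(0 − (-11)) = 3310.6; melt ice: 144×334 = 48096; meltwater 0→T: 144×4.18×T = 601.92 T; milk cools: 1360×3.93×(T − 75) = 5344.8(T − 75)
5946.7 T = 400860 − 51407 = 349453
T ≈ 58.76 °C. Since T > 0 °C, the all-ice-melts assumption holds.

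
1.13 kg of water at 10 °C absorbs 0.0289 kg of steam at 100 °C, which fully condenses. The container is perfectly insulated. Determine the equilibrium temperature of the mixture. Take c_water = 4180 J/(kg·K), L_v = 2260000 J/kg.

T_f ≈ 25.7 °C

Sum of m c ΔT and latent-heat terms is zero:
latent heat released on condensation: 0.0289×2260000 = 65314; condensate cools 100→T: 0.0289×4180×(T − 100) = 120.8(T − 100); original water: 4723.4(T − 10)
4844.2 T = 65314 + 12080 + 47234 = 124628
T ≈ 25.73 °C — below 100 °C, confirming all the steam condensed.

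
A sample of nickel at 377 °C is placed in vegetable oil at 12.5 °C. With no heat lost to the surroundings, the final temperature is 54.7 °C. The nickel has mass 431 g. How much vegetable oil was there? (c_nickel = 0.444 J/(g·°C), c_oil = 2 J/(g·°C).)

m ≈ 731 g

Heat lost by the nickel = heat gained by the oil:
431·0.444·(377 − 54.7) = m·2·(54.7 − 12.5)
84.4 m = 61677  ⇒  m ≈ 730.8 g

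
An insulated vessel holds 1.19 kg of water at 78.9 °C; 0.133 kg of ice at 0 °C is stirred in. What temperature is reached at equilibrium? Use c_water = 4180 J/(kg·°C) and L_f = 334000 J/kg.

T_f ≈ 62.9 °C

Net heat exchanged in the isolated system is zero:
melt ice: 0.133·334000 = 44422
  meltwater 0→T: 0.133·4180·T = 555.94 T
  water cools: 1.19·4180·(T − 78.9) = 4974.2(T − 78.9)
5530.1 T = 392464 − 44422 = 348042
T ≈ 62.94 °C — above 0 °C, consistent with complete melting.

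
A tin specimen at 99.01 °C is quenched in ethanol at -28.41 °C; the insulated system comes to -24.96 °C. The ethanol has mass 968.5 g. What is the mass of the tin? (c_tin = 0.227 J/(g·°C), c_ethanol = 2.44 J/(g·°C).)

m ≈ 290 g

Let T be the final temperature. ΣQ_i = 0:
m·0.227·(-24.96 − 99.01) + 968.5·2.44·(-24.96 − (-28.41)) = 0
-28.14 m = -8152.8
m = -8152.8/-28.14 ≈ 289.7 g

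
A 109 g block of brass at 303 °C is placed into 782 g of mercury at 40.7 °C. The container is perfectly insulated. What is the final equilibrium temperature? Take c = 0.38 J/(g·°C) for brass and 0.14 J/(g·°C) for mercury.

T_f ≈ 112.7 °C

Let T be the final temperature. ΣQ_i = 0:
109·0.38·(T − 303) + 782·0.14·(T − 40.7) = 0
41.42(T − 303) + 109.48(T − 40.7) = 0
150.9 T = 17006
T = 17006 / 150.9 = 113 °C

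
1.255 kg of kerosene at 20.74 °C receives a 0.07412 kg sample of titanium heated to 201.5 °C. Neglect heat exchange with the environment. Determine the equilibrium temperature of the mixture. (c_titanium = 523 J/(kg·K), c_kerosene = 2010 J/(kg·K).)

With ΣQ=0 the equilibrium temperature is the m·c-weighted mean:
T_f = (38.76*201.5 + 2522.5*20.74) / (38.76 + 2522.5)
    = 60129 / 2561.3 ≈ 23.48 °C

T_f ≈ 23.5 °C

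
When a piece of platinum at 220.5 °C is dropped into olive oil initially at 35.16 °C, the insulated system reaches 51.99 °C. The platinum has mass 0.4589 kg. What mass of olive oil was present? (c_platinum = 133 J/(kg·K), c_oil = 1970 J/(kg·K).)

m ≈ 0.31 kg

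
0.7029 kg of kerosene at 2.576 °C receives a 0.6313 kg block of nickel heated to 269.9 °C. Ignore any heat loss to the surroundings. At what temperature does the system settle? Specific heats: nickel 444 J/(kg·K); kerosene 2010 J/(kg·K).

T_f ≈ 46.8 °C

Set heat shed by the hot body equal to heat absorbed by the cold body:
0.6313×444×(269.9 − T) = 0.7029×2010×(T − 2.576)
280.3(269.9 − T) = 1412.8(T − 2.576)
1693.1 T = 79292  ⇒  T ≈ 46.83 °C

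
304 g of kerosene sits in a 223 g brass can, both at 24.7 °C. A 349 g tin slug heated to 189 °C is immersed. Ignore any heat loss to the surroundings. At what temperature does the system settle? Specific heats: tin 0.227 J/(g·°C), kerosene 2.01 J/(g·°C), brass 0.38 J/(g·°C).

Net heat exchanged in the isolated system is zero:
349*0.227*(T − 189) + 304*2.01*(T − 24.7) + 223*0.38*(T − 24.7) = 0
(79.22 + 611.04 + 84.74) T = 79.22*189 + 611.04*24.7 + 84.74*24.7
T = 32159 / 775 = 41.5 °C

T_f ≈ 41.5 °C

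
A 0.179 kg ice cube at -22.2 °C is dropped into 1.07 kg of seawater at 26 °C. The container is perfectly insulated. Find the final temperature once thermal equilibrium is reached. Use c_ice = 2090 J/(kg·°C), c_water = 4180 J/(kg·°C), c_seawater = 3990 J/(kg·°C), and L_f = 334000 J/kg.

T_f ≈ 8.6 °C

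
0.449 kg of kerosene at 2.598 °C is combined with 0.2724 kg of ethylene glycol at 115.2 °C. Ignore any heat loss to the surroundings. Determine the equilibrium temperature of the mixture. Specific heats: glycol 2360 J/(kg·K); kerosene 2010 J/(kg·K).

Setting the total heat transfer to zero:
0.2724*2360*(T − 115.2) + 0.449*2010*(T − 2.598) = 0
642.86(T − 115.2) + 902.49(T − 2.598) = 0
(642.86 + 902.49) T = 642.86*115.2 + 902.49*2.598
T = 76403/1545.4 ≈ 49.44 °C

T_f ≈ 49.4 °C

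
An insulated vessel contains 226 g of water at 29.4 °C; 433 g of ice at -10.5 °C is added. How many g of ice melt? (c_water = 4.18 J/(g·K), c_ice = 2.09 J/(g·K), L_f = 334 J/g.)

m_melted ≈ 54.7 g

Heat available from the water dropping to 0 °C: 226·4.18·29.4 = 27774 J.
Of that, 433·2.09·10.5 = 9502.2 J goes to bring the ice to 0 °C, leaving 18271 J.
Melting all 433 g of ice would need 433·334 = 144622 J.
Since 18271 < 144622 J, not all the ice melts; equilibrium is at 0 °C.
Mass melted = 18271/334 ≈ 54.7 g.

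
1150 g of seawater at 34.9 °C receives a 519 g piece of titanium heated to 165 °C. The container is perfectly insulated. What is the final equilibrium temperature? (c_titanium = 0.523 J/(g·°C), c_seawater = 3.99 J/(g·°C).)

Heat gained plus heat lost sum to zero:
519·0.523·(T − 165) + 1150·3.99·(T − 34.9) = 0
271.44(T − 165) + 4588.5(T − 34.9) = 0
4859.9 T = 204926
T ≈ 42.17 °C

T_f ≈ 42.2 °C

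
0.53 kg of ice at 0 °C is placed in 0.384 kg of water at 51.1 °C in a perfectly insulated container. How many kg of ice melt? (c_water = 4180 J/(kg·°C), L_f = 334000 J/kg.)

m_melted ≈ 0.246 kg

Cooling the water to 0 °C releases 0.384×4180×51.1 = 82022 J.
Fully melting the ice requires m_ice L_f = 0.53×334000 = 177020 J.
That's not enough to melt it all — equilibrium is at 0 °C with ice remaining.
Mass melted = 82022/334000 ≈ 0.2456 kg.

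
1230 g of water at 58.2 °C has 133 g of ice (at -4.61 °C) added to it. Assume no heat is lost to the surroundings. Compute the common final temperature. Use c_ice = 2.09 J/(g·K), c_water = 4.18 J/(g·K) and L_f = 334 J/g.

Setting the total heat transfer to zero:
ice -4.61→0 °C: 133·2.09·4.61 = 1281.4
  latent heat to melt: 133·334 = 44422
  warm the meltwater: 555.94 T
  water: 5141.4(T − 58.2)
5697.3 T = 299229 − 45703 = 253526
T ≈ 44.50 °C (positive, so assuming full melt was valid).

T_f ≈ 44.5 °C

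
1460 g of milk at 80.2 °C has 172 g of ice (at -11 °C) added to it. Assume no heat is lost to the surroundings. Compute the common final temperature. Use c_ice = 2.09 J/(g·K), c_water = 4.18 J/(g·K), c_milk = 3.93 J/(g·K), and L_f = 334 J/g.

Taking heat into each body as positive, Σ m c ΔT = 0:
warm ice to 0 °C: 172·2.09·(0 − (-11)) = 3954.3
  latent heat to melt: 172·334 = 57448
  meltwater 0→T: 172·4.18·T = 718.96 T
  milk: 5737.8(T − 80.2)
6456.8 T = 460172 − 61402 = 398769
T ≈ 61.76 °C — above 0 °C, consistent with complete melting.

T_f ≈ 61.8 °C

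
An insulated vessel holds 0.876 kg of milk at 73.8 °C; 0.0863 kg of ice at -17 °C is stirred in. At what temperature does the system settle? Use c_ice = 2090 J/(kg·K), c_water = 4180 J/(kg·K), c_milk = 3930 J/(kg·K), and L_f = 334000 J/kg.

Let T be the final temperature. ΣQ_i = 0:
warm ice to 0 °C: 0.0863·2090·(0 − (-17)) = 3066.2
  fusion: m_ice L_f = 0.0863·334000 = 28824
  meltwater 0→T: 0.0863·4180·T = 360.73 T
  milk: 3442.7(T − 73.8)
3803.4 T = 254070 − 31890 = 222179
T ≈ 58.42 °C. Since T > 0 °C, the all-ice-melts assumption holds.

T_f ≈ 58.4 °C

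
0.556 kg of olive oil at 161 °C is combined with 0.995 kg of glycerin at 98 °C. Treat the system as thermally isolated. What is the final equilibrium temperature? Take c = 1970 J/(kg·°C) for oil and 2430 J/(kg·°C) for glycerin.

T_f ≈ 117.6 °C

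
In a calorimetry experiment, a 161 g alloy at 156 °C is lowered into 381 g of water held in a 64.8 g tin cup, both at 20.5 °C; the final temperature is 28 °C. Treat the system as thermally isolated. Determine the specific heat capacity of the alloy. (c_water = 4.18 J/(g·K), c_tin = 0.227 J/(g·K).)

c ≈ 0.585 J/(g·K)

Energy conservation, ΣQ = 0:
161·c·(28 − 156) + 381·4.18·(28 − 20.5) + 64.8·0.227·(28 − 20.5) = 0
-20608 c = -12055
c = -12055/-20608 ≈ 0.585 J/(g·K)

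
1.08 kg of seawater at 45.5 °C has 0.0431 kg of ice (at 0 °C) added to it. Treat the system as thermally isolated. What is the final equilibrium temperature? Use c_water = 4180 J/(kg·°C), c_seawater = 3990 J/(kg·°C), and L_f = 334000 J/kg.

Taking heat into each body as positive, Σ m c ΔT = 0:
latent heat to melt: 0.0431·334000 = 14395
  meltwater 0→T: 0.0431·4180·T = 180.16 T
  seawater: 4309.2(T − 45.5)
4489.4 T = 196069 − 14395 = 181673
T ≈ 40.47 °C (positive, so assuming full melt was valid).

T_f ≈ 40.5 °C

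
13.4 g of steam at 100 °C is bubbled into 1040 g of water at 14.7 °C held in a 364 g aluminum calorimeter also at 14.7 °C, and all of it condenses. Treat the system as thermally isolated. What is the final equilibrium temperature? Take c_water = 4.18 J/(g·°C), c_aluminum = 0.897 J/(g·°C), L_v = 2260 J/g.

Setting the total heat transfer to zero:
latent heat released on condensation: 13.4×2260 = 30284
  condensate cools 100→T: 13.4×4.18×(T − 100) = 56.01(T − 100)
  original water: 4347.2(T − 14.7)
  cup: 326.51(T − 14.7)
4729.7 T = 30284 + 5601.2 + 68704 = 104589
T ≈ 22.11 °C, under the boiling point, so the assumption holds.

T_f ≈ 22.1 °C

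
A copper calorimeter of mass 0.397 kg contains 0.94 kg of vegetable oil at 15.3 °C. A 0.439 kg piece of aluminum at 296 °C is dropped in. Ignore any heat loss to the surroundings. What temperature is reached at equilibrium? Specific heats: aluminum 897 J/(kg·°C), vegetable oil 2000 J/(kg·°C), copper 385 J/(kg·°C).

T_f ≈ 60.9 °C

Taking heat into each body as positive, Σ m c ΔT = 0:
0.439*897*(T − 296) + 0.94*2000*(T − 15.3) + 0.397*385*(T − 15.3) = 0
393.78(T − 296) + 1880(T − 15.3) + 152.84(T − 15.3) = 0
2426.6 T = 147662
T = 147662/2426.6 ≈ 60.85 °C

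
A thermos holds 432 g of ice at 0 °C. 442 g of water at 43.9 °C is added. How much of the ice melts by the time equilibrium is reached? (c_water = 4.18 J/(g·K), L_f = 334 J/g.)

Cooling the water to 0 °C releases 442×4.18×43.9 = 81108 J.
Fully melting the ice requires m_ice L_f = 432×334 = 144288 J.
That's not enough to melt it all — equilibrium is at 0 °C with ice remaining.
Mass melted = 81108/334 ≈ 242.8 g.

m_melted ≈ 243 g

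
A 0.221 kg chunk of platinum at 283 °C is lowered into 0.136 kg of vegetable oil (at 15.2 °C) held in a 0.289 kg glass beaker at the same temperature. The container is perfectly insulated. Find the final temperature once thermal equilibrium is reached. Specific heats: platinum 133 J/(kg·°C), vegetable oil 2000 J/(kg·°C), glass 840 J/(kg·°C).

T_f is the heat-capacity-weighted average of the initial temperatures:
T_f = (29.39×283 + 272×15.2 + 242.76×15.2) / (29.39 + 272 + 242.76)
    = 16143 / 544.15 ≈ 29.67 °C

T_f ≈ 29.7 °C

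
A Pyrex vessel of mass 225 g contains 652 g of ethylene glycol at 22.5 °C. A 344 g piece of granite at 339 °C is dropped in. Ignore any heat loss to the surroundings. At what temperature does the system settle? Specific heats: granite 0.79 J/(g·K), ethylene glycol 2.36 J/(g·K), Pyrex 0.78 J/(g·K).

T_f ≈ 65.8 °C

Conservation of energy gives ΣQ = 0:
344*0.79*(T − 339) + 652*2.36*(T − 22.5) + 225*0.78*(T − 22.5) = 0
271.76(T − 339) + 1538.7(T − 22.5) + 175.5(T − 22.5) = 0
(271.76 + 1538.7 + 175.5) T = 271.76*339 + 1538.7*22.5 + 175.5*22.5
T = 130697 / 1986 = 65.8 °C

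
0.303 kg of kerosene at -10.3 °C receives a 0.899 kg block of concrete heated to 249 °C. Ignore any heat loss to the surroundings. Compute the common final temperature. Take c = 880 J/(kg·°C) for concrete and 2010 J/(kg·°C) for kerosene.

T_f ≈ 136.2 °C

|Q_concrete| = |Q_kerosene|:
0.899·880·(249 − T) = 0.303·2010·(T − (-10.3))
791.12(249 − T) = 609.03(T − (-10.3))
1400.2 T = 190716  ⇒  T ≈ 136.21 °C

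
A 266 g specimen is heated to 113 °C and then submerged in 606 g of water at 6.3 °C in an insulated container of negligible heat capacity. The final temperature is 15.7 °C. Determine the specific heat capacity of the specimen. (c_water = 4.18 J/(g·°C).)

c ≈ 0.92 J/(g·°C)

m_s c (T_s − T_f) = m_water c_water (T_f − T_0):
266·c·(113 − 15.7) = 606·4.18·(15.7 − 6.3)
25882 c = 23811  ⇒  c ≈ 0.92 J/(g·°C)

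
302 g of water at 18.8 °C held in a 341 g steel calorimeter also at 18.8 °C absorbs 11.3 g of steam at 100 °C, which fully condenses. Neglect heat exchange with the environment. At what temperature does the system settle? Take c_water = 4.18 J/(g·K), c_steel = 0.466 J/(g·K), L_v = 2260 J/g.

Sum of m c ΔT and latent-heat terms is zero:
condense steam: −11.3×2260 = −25538
  condensate cools 100→T: 11.3×4.18×(T − 100) = 47.23(T − 100)
  water warms: 302×4.18×(T − 18.8) = 1262.4(T − 18.8)
  steel cup: 341×0.466×(T − 18.8) = 158.91(T − 18.8)
1468.5 T = 25538 + 4723.4 + 26720 = 56981
T ≈ 38.80 °C (< 100 °C, so full condensation is consistent).

T_f ≈ 38.8 °C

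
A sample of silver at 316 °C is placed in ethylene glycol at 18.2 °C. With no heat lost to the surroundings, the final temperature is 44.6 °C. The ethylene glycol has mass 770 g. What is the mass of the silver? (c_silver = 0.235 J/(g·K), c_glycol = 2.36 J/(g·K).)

Conservation of energy gives ΣQ = 0:
m×0.235×(44.6 − 316) + 770×2.36×(44.6 − 18.2) = 0
-63.78 m = -47974
m = -47974/-63.78 ≈ 752.2 g

m ≈ 752 g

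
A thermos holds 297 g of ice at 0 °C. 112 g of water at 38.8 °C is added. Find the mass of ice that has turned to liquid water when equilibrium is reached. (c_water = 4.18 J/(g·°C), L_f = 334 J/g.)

m_melted ≈ 54.4 g

Heat available from the water dropping to 0 °C: 112×4.18×38.8 = 18165 J.
Melting all 297 g of ice would need 297×334 = 99198 J.
Since 18165 < 99198 J, not all the ice melts; equilibrium is at 0 °C.
m_melt = 18165 / L_f = 54.39 g.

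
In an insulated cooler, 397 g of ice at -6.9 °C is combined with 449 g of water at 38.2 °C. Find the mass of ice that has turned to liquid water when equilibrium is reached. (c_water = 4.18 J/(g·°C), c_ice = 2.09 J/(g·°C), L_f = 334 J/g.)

Water can give up m c ΔT = 449×4.18×38.2 = 71695 J before reaching 0 °C.
Of that, 397×2.09×6.9 = 5725.1 J goes to bring the ice to 0 °C, leaving 65969 J.
To melt every bit of ice: 397×334 = 132598 J.
Since 65969 < 132598 J, not all the ice melts; equilibrium is at 0 °C.
m_melted×334 = 65969  ⇒  m_melted ≈ 197.5 g.

m_melted ≈ 198 g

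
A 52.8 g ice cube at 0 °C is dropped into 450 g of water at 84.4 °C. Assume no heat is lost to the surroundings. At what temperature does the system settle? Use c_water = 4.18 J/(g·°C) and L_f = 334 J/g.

T_f ≈ 67.1 °C

Let T be the final temperature. ΣQ_i = 0:
melt ice: 52.8×334 = 17635; meltwater 0→T: 52.8×4.18×T = 220.7 T; water: 1881(T − 84.4)
2101.7 T = 158756 − 17635 = 141121
T ≈ 67.15 °C (positive, so assuming full melt was valid).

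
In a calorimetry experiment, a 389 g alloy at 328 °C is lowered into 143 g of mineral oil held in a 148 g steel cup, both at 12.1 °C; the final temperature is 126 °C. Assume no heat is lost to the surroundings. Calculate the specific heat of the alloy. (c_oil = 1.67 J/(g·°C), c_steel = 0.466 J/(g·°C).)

c ≈ 0.446 J/(g·°C)

Setting the total heat transfer to zero:
389×c×(126 − 328) + 143×1.67×(126 − 12.1) + 148×0.466×(126 − 12.1) = 0
-78578 c = -35056
c = -35056/-78578 ≈ 0.4461 J/(g·°C)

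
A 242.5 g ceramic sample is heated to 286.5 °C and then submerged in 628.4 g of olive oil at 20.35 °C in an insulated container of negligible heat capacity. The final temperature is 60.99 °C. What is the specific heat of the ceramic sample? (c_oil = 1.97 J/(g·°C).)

Energy conservation, ΣQ = 0:
242.5×c×(60.99 − 286.5) + 628.4×1.97×(60.99 − 20.35) = 0
-54686 c = -50310
c = -50310/-54686 ≈ 0.92 J/(g·°C)

c ≈ 0.92 J/(g·°C)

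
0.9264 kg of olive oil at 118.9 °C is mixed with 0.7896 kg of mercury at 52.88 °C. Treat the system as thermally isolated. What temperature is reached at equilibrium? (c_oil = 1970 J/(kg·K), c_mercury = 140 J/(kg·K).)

With ΣQ=0 the equilibrium temperature is the m·c-weighted mean:
T_f = (1825×118.9 + 110.54×52.88) / (1825 + 110.54)
    = 222839 / 1935.6 ≈ 115.13 °C

T_f ≈ 115.1 °C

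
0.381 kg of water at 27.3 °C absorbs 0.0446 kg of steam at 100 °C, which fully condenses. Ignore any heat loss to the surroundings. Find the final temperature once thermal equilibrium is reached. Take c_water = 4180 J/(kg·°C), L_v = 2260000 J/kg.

Taking heat into each body as positive, Σ m c ΔT = 0:
latent heat released on condensation: 0.0446·2260000 = 100796; condensate cools 100→T: 0.0446·4180·(T − 100) = 186.43(T − 100); water warms: 0.381·4180·(T − 27.3) = 1592.6(T − 27.3)
1779 T = 100796 + 18643 + 43477 = 162916
T ≈ 91.58 °C (< 100 °C, so full condensation is consistent).

T_f ≈ 91.6 °C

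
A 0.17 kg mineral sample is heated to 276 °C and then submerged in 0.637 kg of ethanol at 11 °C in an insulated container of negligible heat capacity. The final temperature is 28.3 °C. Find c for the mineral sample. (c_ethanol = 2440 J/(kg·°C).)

Let T be the final temperature. ΣQ_i = 0:
0.17·c·(28.3 − 276) + 0.637·2440·(28.3 − 11) = 0
-42.11 c = -26889
c = -26889/-42.11 ≈ 638.6 J/(kg·°C)

c ≈ 639 J/(kg·°C)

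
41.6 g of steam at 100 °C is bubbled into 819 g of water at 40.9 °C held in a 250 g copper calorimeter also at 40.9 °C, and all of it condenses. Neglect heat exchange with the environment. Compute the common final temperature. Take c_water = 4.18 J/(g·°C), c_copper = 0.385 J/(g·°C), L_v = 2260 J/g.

Energy conservation, ΣQ = 0:
steam→water at 100 °C releases m L_v = 41.6×2260 = 94016; condensed water 100 °C→T: 173.89(T − 100); original water: 3423.4(T − 40.9); cup: 96.25(T − 40.9)
3693.6 T = 94016 + 17389 + 143955 = 255359
T ≈ 69.14 °C — below 100 °C, confirming all the steam condensed.

T_f ≈ 69.1 °C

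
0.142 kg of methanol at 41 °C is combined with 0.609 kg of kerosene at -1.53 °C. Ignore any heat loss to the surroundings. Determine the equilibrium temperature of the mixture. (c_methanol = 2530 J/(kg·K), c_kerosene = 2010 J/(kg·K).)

T_f ≈ 8.1 °C

T_f is the heat-capacity-weighted average of the initial temperatures:
T_f = (359.26×41 + 1224.1×(-1.53)) / (359.26 + 1224.1)
    = 12857 / 1583.3 ≈ 8.12 °C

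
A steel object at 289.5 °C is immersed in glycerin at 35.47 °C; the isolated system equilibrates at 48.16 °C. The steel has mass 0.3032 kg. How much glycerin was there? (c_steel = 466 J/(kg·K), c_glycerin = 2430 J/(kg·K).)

m ≈ 1.11 kg

|Q_steel| = |Q_glycerin|:
0.3032×466×(289.5 − 48.16) = m×2430×(48.16 − 35.47)
30837 m = 34099  ⇒  m ≈ 1.106 kg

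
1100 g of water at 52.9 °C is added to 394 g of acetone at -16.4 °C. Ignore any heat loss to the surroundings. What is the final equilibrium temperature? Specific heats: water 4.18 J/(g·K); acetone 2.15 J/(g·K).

Heat lost by the water equals heat gained by the acetone:
1100×4.18×(52.9 − T) = 394×2.15×(T − (-16.4))
4598(52.9 − T) = 847.1(T − (-16.4))
5445.1 T = 229342  ⇒  T ≈ 42.12 °C

T_f ≈ 42.1 °C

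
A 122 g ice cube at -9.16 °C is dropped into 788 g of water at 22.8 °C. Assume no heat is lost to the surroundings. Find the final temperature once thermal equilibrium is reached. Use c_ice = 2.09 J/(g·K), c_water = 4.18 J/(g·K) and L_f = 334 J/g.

Setting the total heat transfer to zero:
warm ice to 0 °C: 122×2.09×(0 − (-9.16)) = 2335.6; fusion: m_ice L_f = 122×334 = 40748; warm the meltwater: 509.96 T; water cools: 788×4.18×(T − 22.8) = 3293.8(T − 22.8)
3803.8 T = 75100 − 43084 = 32016
T ≈ 8.42 °C (positive, so assuming full melt was valid).

T_f ≈ 8.4 °C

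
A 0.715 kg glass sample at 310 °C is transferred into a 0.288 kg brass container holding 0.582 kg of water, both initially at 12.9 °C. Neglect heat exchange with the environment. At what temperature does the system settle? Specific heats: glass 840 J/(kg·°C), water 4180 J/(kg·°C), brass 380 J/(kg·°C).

T_f ≈ 69.7 °C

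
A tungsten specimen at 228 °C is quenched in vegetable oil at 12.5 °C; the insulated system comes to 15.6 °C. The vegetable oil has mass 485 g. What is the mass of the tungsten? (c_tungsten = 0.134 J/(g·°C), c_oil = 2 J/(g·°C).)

Heat lost by the tungsten = heat gained by the oil:
m×0.134×(228 − 15.6) = 485×2×(15.6 − 12.5)
28.46 m = 3007  ⇒  m ≈ 105.7 g

m ≈ 106 g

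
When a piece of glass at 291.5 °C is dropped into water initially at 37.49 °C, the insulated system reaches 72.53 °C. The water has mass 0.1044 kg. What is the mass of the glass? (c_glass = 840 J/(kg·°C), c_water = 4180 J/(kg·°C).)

Energy conservation, ΣQ = 0:
m·840·(72.53 − 291.5) + 0.1044·4180·(72.53 − 37.49) = 0
-183935 m = -15291
m = -15291/-183935 ≈ 0.08313 kg

m ≈ 0.0831 kg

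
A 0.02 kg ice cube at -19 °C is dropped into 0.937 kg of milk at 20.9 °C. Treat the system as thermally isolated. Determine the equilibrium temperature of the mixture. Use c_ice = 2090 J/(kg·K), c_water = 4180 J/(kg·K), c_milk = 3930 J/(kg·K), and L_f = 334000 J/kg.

Sum of m c ΔT and latent-heat terms is zero:
ice -19→0 °C: 0.02×2090×19 = 794.2
  melt ice: 0.02×334000 = 6680
  warm the meltwater: 83.6 T
  milk cools: 0.937×3930×(T − 20.9) = 3682.4(T − 20.9)
3766 T = 76962 − 7474.2 = 69488
T ≈ 18.45 °C. Since T > 0 °C, the all-ice-melts assumption holds.

T_f ≈ 18.5 °C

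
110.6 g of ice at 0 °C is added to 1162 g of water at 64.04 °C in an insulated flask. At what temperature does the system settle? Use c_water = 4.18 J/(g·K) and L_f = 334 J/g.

T_f ≈ 51.5 °C

Setting the total heat transfer to zero:
fusion: m_ice L_f = 110.6×334 = 36940; warm the meltwater: 462.31 T; water: 4857.2(T − 64.04)
5319.5 T = 311053 − 36940 = 274112
T ≈ 51.53 °C (positive, so assuming full melt was valid).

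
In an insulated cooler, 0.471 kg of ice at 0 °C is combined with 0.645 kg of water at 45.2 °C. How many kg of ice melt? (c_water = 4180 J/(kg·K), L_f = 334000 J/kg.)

m_melted ≈ 0.365 kg

Water can give up m c ΔT = 0.645·4180·45.2 = 121864 J before reaching 0 °C.
Fully melting the ice requires m_ice L_f = 0.471·334000 = 157314 J.
Since 121864 < 157314 J, not all the ice melts; equilibrium is at 0 °C.
m_melt = 121864 / L_f = 0.3649 kg.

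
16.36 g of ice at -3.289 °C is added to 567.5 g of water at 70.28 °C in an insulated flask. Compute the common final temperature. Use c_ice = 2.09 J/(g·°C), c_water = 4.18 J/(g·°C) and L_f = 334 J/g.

T_f ≈ 66.0 °C

Sum of m c ΔT and latent-heat terms is zero:
warm ice to 0 °C: 16.36×2.09×(0 − (-3.289)) = 112.46
  melt ice: 16.36×334 = 5464.2
  warm the meltwater: 68.38 T
  water cools: 567.5×4.18×(T − 70.28) = 2372.1(T − 70.28)
2440.5 T = 166715 − 5576.7 = 161138
T ≈ 66.03 °C (positive, so assuming full melt was valid).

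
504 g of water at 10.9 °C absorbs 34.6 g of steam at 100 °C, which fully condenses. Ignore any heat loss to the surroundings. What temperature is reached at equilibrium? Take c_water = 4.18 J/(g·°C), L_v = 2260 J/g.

Taking heat into each body as positive, Σ m c ΔT = 0:
latent heat released on condensation: 34.6×2260 = 78196; condensate cools 100→T: 34.6×4.18×(T − 100) = 144.63(T − 100); water warms: 504×4.18×(T − 10.9) = 2106.7(T − 10.9)
2251.3 T = 78196 + 14463 + 22963 = 115622
T ≈ 51.36 °C, under the boiling point, so the assumption holds.

T_f ≈ 51.4 °C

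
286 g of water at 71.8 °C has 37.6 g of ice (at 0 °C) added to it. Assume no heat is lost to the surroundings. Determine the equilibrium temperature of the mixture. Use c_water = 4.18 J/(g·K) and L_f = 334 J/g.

T_f ≈ 54.2 °C

Taking heat into each body as positive, Σ m c ΔT = 0:
latent heat to melt: 37.6·334 = 12558
  warm the meltwater: 157.17 T
  water cools: 286·4.18·(T − 71.8) = 1195.5(T − 71.8)
1352.6 T = 85835 − 12558 = 73277
T ≈ 54.17 °C. Since T > 0 °C, the all-ice-melts assumption holds.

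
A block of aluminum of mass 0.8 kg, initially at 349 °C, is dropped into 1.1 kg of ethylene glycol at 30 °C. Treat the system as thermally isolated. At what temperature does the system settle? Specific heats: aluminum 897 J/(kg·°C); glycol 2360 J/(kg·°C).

T_f ≈ 99.1 °C

Conservation of energy gives ΣQ = 0:
0.8·897·(T − 349) + 1.1·2360·(T − 30) = 0
3313.6 T = 328322
T ≈ 99.08 °C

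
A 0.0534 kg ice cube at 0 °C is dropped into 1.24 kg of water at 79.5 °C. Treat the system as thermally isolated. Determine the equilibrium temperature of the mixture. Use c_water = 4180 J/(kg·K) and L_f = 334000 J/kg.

Conservation of energy gives ΣQ = 0:
latent heat to melt: 0.0534·334000 = 17836; meltwater 0→T: 0.0534·4180·T = 223.21 T; water cools: 1.24·4180·(T − 79.5) = 5183.2(T − 79.5)
5406.4 T = 412064 − 17836 = 394229
T ≈ 72.92 °C — above 0 °C, consistent with complete melting.

T_f ≈ 72.9 °C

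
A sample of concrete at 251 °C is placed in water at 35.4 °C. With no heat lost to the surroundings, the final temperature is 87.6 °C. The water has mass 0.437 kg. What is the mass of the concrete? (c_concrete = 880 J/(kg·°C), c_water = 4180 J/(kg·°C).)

m ≈ 0.663 kg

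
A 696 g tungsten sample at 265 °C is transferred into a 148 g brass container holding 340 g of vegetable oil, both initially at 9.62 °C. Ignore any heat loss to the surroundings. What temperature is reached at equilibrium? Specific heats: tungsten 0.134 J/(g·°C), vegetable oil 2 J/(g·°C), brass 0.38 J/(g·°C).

T_f ≈ 38.3 °C

Heat gained plus heat lost sum to zero:
696·0.134·(T − 265) + 340·2·(T − 9.62) + 148·0.38·(T − 9.62) = 0
829.5 T = 31798
T ≈ 38.33 °C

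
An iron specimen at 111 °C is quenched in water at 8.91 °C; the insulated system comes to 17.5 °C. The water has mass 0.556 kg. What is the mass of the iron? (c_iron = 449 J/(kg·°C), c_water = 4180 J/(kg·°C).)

Energy conservation, ΣQ = 0:
m×449×(17.5 − 111) + 0.556×4180×(17.5 − 8.91) = 0
-41982 m = -19964
m = -19964/-41982 ≈ 0.4755 kg

m ≈ 0.476 kg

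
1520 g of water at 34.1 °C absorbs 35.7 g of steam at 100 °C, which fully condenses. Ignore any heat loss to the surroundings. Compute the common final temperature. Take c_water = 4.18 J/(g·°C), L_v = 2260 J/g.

Let T be the final temperature. ΣQ_i = 0:
steam→water at 100 °C releases m L_v = 35.7·2260 = 80682; condensate cools 100→T: 35.7·4.18·(T − 100) = 149.23(T − 100); original water: 6353.6(T − 34.1)
6502.8 T = 80682 + 14923 + 216658 = 312262
T ≈ 48.02 °C, under the boiling point, so the assumption holds.

T_f ≈ 48.0 °C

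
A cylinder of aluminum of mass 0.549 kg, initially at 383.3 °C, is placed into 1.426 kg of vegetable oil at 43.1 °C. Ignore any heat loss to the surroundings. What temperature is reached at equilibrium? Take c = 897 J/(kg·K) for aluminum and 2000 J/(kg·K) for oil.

T_f ≈ 93.2 °C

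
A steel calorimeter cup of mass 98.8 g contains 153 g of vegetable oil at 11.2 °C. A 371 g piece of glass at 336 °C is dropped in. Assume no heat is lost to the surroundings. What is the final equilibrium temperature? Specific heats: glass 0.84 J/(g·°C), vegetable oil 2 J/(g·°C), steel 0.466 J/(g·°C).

With ΣQ=0 the equilibrium temperature is the m·c-weighted mean:
T_f = (311.64×336 + 306×11.2 + 46.04×11.2) / (311.64 + 306 + 46.04)
    = 108654 / 663.68 ≈ 163.71 °C

T_f ≈ 163.7 °C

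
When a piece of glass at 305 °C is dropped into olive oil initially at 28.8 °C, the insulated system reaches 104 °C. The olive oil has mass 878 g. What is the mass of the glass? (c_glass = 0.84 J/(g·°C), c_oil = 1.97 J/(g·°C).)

m ≈ 770 g

Let T be the final temperature. ΣQ_i = 0:
m·0.84·(104 − 305) + 878·1.97·(104 − 28.8) = 0
-168.84 m = -130070
m = -130070/-168.84 ≈ 770.4 g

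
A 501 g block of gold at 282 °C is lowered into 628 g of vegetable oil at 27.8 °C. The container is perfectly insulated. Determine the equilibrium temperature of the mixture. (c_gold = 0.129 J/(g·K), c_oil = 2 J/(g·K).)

Let T be the final temperature. ΣQ_i = 0:
501*0.129*(T − 282) + 628*2*(T − 27.8) = 0
64.63(T − 282) + 1256(T − 27.8) = 0
1320.6 T = 53142
T ≈ 40.24 °C

T_f ≈ 40.2 °C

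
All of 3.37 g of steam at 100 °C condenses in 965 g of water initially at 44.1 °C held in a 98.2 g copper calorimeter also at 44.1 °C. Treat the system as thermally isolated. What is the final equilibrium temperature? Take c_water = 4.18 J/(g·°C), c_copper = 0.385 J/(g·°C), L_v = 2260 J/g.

T_f ≈ 46.2 °C

Let T be the final temperature. ΣQ_i = 0:
latent heat released on condensation: 3.37×2260 = 7616.2
  condensate cools 100→T: 3.37×4.18×(T − 100) = 14.09(T − 100)
  original water: 4033.7(T − 44.1)
  copper cup: 98.2×0.385×(T − 44.1) = 37.81(T − 44.1)
4085.6 T = 7616.2 + 1408.7 + 179553 = 188578
T ≈ 46.16 °C — below 100 °C, confirming all the steam condensed.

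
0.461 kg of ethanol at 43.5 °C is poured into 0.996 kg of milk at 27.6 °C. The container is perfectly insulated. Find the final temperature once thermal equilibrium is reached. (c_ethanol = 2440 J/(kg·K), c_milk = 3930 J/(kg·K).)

Net heat exchanged in the isolated system is zero:
0.461·2440·(T − 43.5) + 0.996·3930·(T − 27.6) = 0
1124.8(T − 43.5) + 3914.3(T − 27.6) = 0
(1124.8 + 3914.3) T = 1124.8·43.5 + 3914.3·27.6
T = 156965 / 5039.1 = 31.1 °C

T_f ≈ 31.1 °C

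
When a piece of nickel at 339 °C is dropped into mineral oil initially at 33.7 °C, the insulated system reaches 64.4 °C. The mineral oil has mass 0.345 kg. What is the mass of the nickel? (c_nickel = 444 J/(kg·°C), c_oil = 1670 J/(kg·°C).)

m ≈ 0.145 kg

Setting the total heat transfer to zero:
m×444×(64.4 − 339) + 0.345×1670×(64.4 − 33.7) = 0
-121922 m = -17688
m = -17688/-121922 ≈ 0.1451 kg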